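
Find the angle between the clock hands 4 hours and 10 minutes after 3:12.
First find the time 4 hours and 10 minutes after 3:12.
Total minutes: 3 x 60 + 12 + 4 x 60 + 10 = 442.
442 mod 720 = 442 minutes = 7:22.
Now compute the angle at 7:22:
Hour hand: 7 x 30 + 22 x 0.5 = 221 degrees
Minute hand: 22 x 6 = 132 degrees
Difference: |221 - 132| = 89 degrees
The angle is 89 degrees

Final answer: 89 degrees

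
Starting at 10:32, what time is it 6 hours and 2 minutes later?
Starting time: 10:32
Adding 2 minutes to 32 minutes: 32 + 2 = 34 minutes
Adding 6 hours: 10 + 6 = 16 - 12 = 4
Final time: 4:34

Final answer: 4:34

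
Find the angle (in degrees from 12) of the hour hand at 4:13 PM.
The hour hand moves 30 degrees per hour and 0.5 degrees per minute.
At 4:13: (4) x 30 + 13 x 0.5 = 120 + 6.5 = 126.5 degrees

Final answer: 126.5 degrees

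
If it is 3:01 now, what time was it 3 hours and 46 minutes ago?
Starting time: 3:01 = 181 total minutes past 12:00
Subtracting: 3 hours and 46 minutes = 226 minutes
181 - 226 = -45 (negative, add 12 hours = 720) = 675 minutes
= 11 hours and 15 minutes past 12:00 = 11:15

Final answer: 11:15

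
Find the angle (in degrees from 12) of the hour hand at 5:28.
The hour hand moves 30 degrees per hour and 0.5 degrees per minute.
At 5:28: (5) x 30 + 28 x 0.5 = 150 + 14 = 164 degrees

Final answer: 164 degrees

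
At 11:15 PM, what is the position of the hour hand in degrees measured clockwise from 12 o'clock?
The hour hand moves 30 degrees per hour and 0.5 degrees per minute.
At 11:15: (11) x 30 + 15 x 0.5 = 330 + 7.5 = 337.5 degrees

Final answer: 337.5 degrees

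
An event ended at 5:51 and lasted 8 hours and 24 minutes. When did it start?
Starting time: 5:51 = 351 total minutes past 12:00
Subtracting: 8 hours and 24 minutes = 504 minutes
351 - 504 = -153 (negative, add 12 hours = 720) = 567 minutes
= 9 hours and 27 minutes past 12:00 = 9:27

Final answer: 9:27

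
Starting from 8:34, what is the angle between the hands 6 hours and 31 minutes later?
First find the time 6 hours and 31 minutes after 8:34.
Total minutes: 8 x 60 + 34 + 6 x 60 + 31 = 905.
905 mod 720 = 185 minutes = 3:05.
Now compute the angle at 3:05:
Hour hand: 3 x 30 + 5 x 0.5 = 92.5 degrees
Minute hand: 5 x 6 = 30 degrees
Difference: |92.5 - 30| = 62.5 degrees
The angle is 62.5 degrees

Final answer: 62.5 degrees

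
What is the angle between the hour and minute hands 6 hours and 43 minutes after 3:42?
First find the time 6 hours and 43 minutes after 3:42.
Total minutes: 3 x 60 + 42 + 6 x 60 + 43 = 625.
625 mod 720 = 625 minutes = 10:25.
Now compute the angle at 10:25:
Hour hand: 10 x 30 + 25 x 0.5 = 312.5 degrees
Minute hand: 25 x 6 = 150 degrees
Difference: |312.5 - 150| = 162.5 degrees
The angle is 162.5 degrees

Final answer: 162.5 degrees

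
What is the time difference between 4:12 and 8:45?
From 4:12 to 8:45:
(8 x 60 + 45) - (4 x 60 + 12) = 525 - 252 = 273 minutes
= 4 hours and 33 minutes

Final answer: 4 hours and 33 minutes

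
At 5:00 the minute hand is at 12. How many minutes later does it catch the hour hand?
The minute hand gains 5.5 degrees per minute on the hour hand.
At 5:00, the hour hand is at 150 degrees and the minute hand is at 0 degrees.
The gap is 150 degrees. Time to close: 150/5.5 = 60 x 5/11 = 27.27 minutes.
The hands overlap at 27.27 minutes past 5:00.

Final answer: 27.27 minutes past 5:00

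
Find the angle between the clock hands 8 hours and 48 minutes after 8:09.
First find the time 8 hours and 48 minutes after 8:09.
Total minutes: 8 x 60 + 9 + 8 x 60 + 48 = 1017.
1017 mod 720 = 297 minutes = 4:57.
Now compute the angle at 4:57:
Hour hand: 4 x 30 + 57 x 0.5 = 148.5 degrees
Minute hand: 57 x 6 = 342 degrees
Difference: |148.5 - 342| = 193.5 degrees
Smaller angle: 360 - 193.5 = 166.5 degrees

Final answer: 166.5 degrees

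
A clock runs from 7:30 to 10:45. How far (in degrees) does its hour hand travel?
The hour hand moves 0.5 degrees per minute.
Time elapsed: 10:45 - 7:30 = 195 minutes
Angular displacement: 195 x 0.5 = 97.5 degrees

Final answer: 97.5 degrees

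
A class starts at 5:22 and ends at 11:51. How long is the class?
From 5:22 to 11:51:
(11 x 60 + 51) - (5 x 60 + 22) = 711 - 322 = 389 minutes
= 6 hours and 29 minutes

Final answer: 6 hours and 29 minutes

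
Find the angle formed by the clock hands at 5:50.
Hour hand position: 5 x 30 + 50 x 0.5 = 175 degrees
Minute hand position: 50 x 6 = 300 degrees
Difference: |175 - 300| = 125 degrees
The angle between the hands is 125 degrees

Final answer: 125 degrees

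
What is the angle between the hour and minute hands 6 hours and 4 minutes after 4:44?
First find the time 6 hours and 4 minutes after 4:44.
Total minutes: 4 x 60 + 44 + 6 x 60 + 4 = 648.
648 mod 720 = 648 minutes = 10:48.
Now compute the angle at 10:48:
Hour hand: 10 x 30 + 48 x 0.5 = 324 degrees
Minute hand: 48 x 6 = 288 degrees
Difference: |324 - 288| = 36 degrees
The angle is 36 degrees

Final answer: 36 degrees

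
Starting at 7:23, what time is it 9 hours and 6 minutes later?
Starting time: 7:23
Adding 6 minutes to 23 minutes: 23 + 6 = 29 minutes
Adding 9 hours: 7 + 9 = 16 - 12 = 4
Final time: 4:29

Final answer: 4:29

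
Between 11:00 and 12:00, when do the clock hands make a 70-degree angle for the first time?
At t minutes past 11:00, the hour hand is at 30 x 11 + 0.5t degrees and the minute hand is at 6t degrees.
The smaller angle between them is 70 degrees when |30H - 5.5t| = 70 or |30H - 5.5t| = 290.
With H = 11, solve 30 x 11 - 5.5t = +/- target for each target:
  t = (30 x 11 - 70) / 5.5 = 47.27
  t = (30 x 11 + 70) / 5.5 = 72.73 (outside (0, 60))
  t = (30 x 11 - 290) / 5.5 = 7.27
  t = (30 x 11 + 290) / 5.5 = 112.73 (outside (0, 60))
Valid solutions in (0, 60): {7.27, 47.27} minutes.
The first occurrence is t = 7.27 minutes.
The hands form a 70-degree angle at 7.27 minutes past 11:00.

Final answer: 7.27 minutes past 11:00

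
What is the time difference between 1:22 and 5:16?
From 1:22 to 5:16:
(5 x 60 + 16) - (1 x 60 + 22) = 316 - 82 = 234 minutes
= 3 hours and 54 minutes

Final answer: 3 hours and 54 minutes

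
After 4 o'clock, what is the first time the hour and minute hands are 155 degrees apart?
At t minutes past 4:00, the hour hand is at 30 x 4 + 0.5t degrees and the minute hand is at 6t degrees.
The smaller angle between them is 155 degrees when |30H - 5.5t| = 155 or |30H - 5.5t| = 205.
With H = 4, solve 30 x 4 - 5.5t = +/- target for each target:
  t = (30 x 4 - 155) / 5.5 = -6.36 (outside (0, 60))
  t = (30 x 4 + 155) / 5.5 = 50
  t = (30 x 4 - 205) / 5.5 = -15.45 (outside (0, 60))
  t = (30 x 4 + 205) / 5.5 = 59.09
Valid solutions in (0, 60): {50, 59.09} minutes.
The first occurrence is t = 50 minutes.
The hands form a 155-degree angle at 50 minutes past 4:00.

Final answer: 50 minutes past 4:00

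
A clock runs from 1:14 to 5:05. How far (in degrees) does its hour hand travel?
The hour hand moves 0.5 degrees per minute.
Time elapsed: 5:05 - 1:14 = 231 minutes
Angular displacement: 231 x 0.5 = 115.5 degrees

Final answer: 115.5 degrees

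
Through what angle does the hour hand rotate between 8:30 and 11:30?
The hour hand moves 0.5 degrees per minute.
Time elapsed: 11:30 - 8:30 = 180 minutes
Angular displacement: 180 x 0.5 = 90 degrees

Final answer: 90 degrees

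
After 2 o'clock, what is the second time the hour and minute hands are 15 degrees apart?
At t minutes past 2:00, the hour hand is at 30 x 2 + 0.5t degrees and the minute hand is at 6t degrees.
The smaller angle between them is 15 degrees when |30H - 5.5t| = 15 or |30H - 5.5t| = 345.
With H = 2, solve 30 x 2 - 5.5t = +/- target for each target:
  t = (30 x 2 - 15) / 5.5 = 8.18
  t = (30 x 2 + 15) / 5.5 = 13.64
  t = (30 x 2 - 345) / 5.5 = -51.82 (outside (0, 60))
  t = (30 x 2 + 345) / 5.5 = 73.64 (outside (0, 60))
Valid solutions in (0, 60): {8.18, 13.64} minutes.
The second occurrence is t = 13.64 minutes.
The hands form a 15-degree angle at 13.64 minutes past 2:00.

Final answer: 13.64 minutes past 2:00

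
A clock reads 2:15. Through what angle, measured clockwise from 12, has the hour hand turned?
The hour hand moves 30 degrees per hour and 0.5 degrees per minute.
At 2:15: (2) x 30 + 15 x 0.5 = 60 + 7.5 = 67.5 degrees

Final answer: 67.5 degrees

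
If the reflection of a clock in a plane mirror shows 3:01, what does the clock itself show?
Reflection across the vertical (12-6) axis maps a hand at angle A degrees to (360 - A) degrees, which sends a reading of T minutes past 12:00 to (720 - T) minutes past 12:00.
Mirror reads 3:01 = 181 minutes past 12:00.
Actual time: (720 - 181) mod 720 = 539 minutes = 8:59.

Final answer: 8:59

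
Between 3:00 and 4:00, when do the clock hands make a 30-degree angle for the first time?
At t minutes past 3:00, the hour hand is at 30 x 3 + 0.5t degrees and the minute hand is at 6t degrees.
The smaller angle between them is 30 degrees when |30H - 5.5t| = 30 or |30H - 5.5t| = 330.
With H = 3, solve 30 x 3 - 5.5t = +/- target for each target:
  t = (30 x 3 - 30) / 5.5 = 10.91
  t = (30 x 3 + 30) / 5.5 = 21.82
  t = (30 x 3 - 330) / 5.5 = -43.64 (outside (0, 60))
  t = (30 x 3 + 330) / 5.5 = 76.36 (outside (0, 60))
Valid solutions in (0, 60): {10.91, 21.82} minutes.
The first occurrence is t = 10.91 minutes.
The hands form a 30-degree angle at 10.91 minutes past 3:00.

Final answer: 10.91 minutes past 3:00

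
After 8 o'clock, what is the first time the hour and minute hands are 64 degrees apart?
At t minutes past 8:00, the hour hand is at 30 x 8 + 0.5t degrees and the minute hand is at 6t degrees.
The smaller angle between them is 64 degrees when |30H - 5.5t| = 64 or |30H - 5.5t| = 296.
With H = 8, solve 30 x 8 - 5.5t = +/- target for each target:
  t = (30 x 8 - 64) / 5.5 = 32
  t = (30 x 8 + 64) / 5.5 = 55.27
  t = (30 x 8 - 296) / 5.5 = -10.18 (outside (0, 60))
  t = (30 x 8 + 296) / 5.5 = 97.45 (outside (0, 60))
Valid solutions in (0, 60): {32, 55.27} minutes.
The first occurrence is t = 32 minutes.
The hands form a 64-degree angle at 32 minutes past 8:00.

Final answer: 32 minutes past 8:00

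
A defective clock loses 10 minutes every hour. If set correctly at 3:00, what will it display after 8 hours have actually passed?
For every 60 true minutes, the faulty clock advances 60 - 10 = 50 minutes.
True elapsed: 8 hours = 480 minutes.
Faulty clock advances: 480 x 50/60 = 400 minutes (drift: 80 minutes behind).
Shown time: 3:00 + 400 minutes = 9:40.

Final answer: 9:40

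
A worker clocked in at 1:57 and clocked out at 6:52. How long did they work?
From 1:57 to 6:52:
(6 x 60 + 52) - (1 x 60 + 57) = 412 - 117 = 295 minutes
= 4 hours and 55 minutes

Final answer: 4 hours and 55 minutes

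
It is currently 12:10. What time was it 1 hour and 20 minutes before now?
Starting time: 12:10 = 10 total minutes past 12:00
Subtracting: 1 hour and 20 minutes = 80 minutes
10 - 80 = -70 (negative, add 12 hours = 720) = 650 minutes
= 10 hours and 50 minutes past 12:00 = 10:50

Final answer: 10:50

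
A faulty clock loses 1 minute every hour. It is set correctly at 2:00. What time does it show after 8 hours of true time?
For every 60 true minutes, the faulty clock advances 60 - 1 = 59 minutes.
True elapsed: 8 hours = 480 minutes.
Faulty clock advances: 480 x 59/60 = 472 minutes (drift: 8 minutes behind).
Shown time: 2:00 + 472 minutes = 9:52.

Final answer: 9:52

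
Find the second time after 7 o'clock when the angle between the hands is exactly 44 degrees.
At t minutes past 7:00, the hour hand is at 30 x 7 + 0.5t degrees and the minute hand is at 6t degrees.
The smaller angle between them is 44 degrees when |30H - 5.5t| = 44 or |30H - 5.5t| = 316.
With H = 7, solve 30 x 7 - 5.5t = +/- target for each target:
  t = (30 x 7 - 44) / 5.5 = 30.18
  t = (30 x 7 + 44) / 5.5 = 46.18
  t = (30 x 7 - 316) / 5.5 = -19.27 (outside (0, 60))
  t = (30 x 7 + 316) / 5.5 = 95.64 (outside (0, 60))
Valid solutions in (0, 60): {30.18, 46.18} minutes.
The second occurrence is t = 46.18 minutes.
The hands form a 44-degree angle at 46.18 minutes past 7:00.

Final answer: 46.18 minutes past 7:00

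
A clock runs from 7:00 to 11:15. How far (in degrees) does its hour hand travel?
The hour hand moves 0.5 degrees per minute.
Time elapsed: 11:15 - 7:00 = 255 minutes
Angular displacement: 255 x 0.5 = 127.5 degrees

Final answer: 127.5 degrees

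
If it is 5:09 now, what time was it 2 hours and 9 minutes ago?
Starting time: 5:09 = 309 total minutes past 12:00
Subtracting: 2 hours and 9 minutes = 129 minutes
309 - 129 = 180 minutes
= 3 hours past 12:00 = 3:00

Final answer: 3:00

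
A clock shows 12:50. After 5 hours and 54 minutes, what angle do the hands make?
First find the time 5 hours and 54 minutes after 12:50.
Total minutes: 12 x 60 + 50 + 5 x 60 + 54 = 1124.
1124 mod 720 = 404 minutes = 6:44.
Now compute the angle at 6:44:
Hour hand: 6 x 30 + 44 x 0.5 = 202 degrees
Minute hand: 44 x 6 = 264 degrees
Difference: |202 - 264| = 62 degrees
The angle is 62 degrees

Final answer: 62 degrees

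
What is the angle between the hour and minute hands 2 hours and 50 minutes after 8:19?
First find the time 2 hours and 50 minutes after 8:19.
Total minutes: 8 x 60 + 19 + 2 x 60 + 50 = 669.
669 mod 720 = 669 minutes = 11:09.
Now compute the angle at 11:09:
Hour hand: 11 x 30 + 9 x 0.5 = 334.5 degrees
Minute hand: 9 x 6 = 54 degrees
Difference: |334.5 - 54| = 280.5 degrees
Smaller angle: 360 - 280.5 = 79.5 degrees

Final answer: 79.5 degrees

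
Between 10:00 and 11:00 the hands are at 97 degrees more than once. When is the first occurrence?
At t minutes past 10:00, the hour hand is at 30 x 10 + 0.5t degrees and the minute hand is at 6t degrees.
The smaller angle between them is 97 degrees when |30H - 5.5t| = 97 or |30H - 5.5t| = 263.
With H = 10, solve 30 x 10 - 5.5t = +/- target for each target:
  t = (30 x 10 - 97) / 5.5 = 36.91
  t = (30 x 10 + 97) / 5.5 = 72.18 (outside (0, 60))
  t = (30 x 10 - 263) / 5.5 = 6.73
  t = (30 x 10 + 263) / 5.5 = 102.36 (outside (0, 60))
Valid solutions in (0, 60): {6.73, 36.91} minutes.
The first occurrence is t = 6.73 minutes.
The hands form a 97-degree angle at 6.73 minutes past 10:00.

Final answer: 6.73 minutes past 10:00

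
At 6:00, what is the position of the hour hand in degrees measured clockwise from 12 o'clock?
The hour hand moves 30 degrees per hour and 0.5 degrees per minute.
At 6:00: (6) x 30 + 0 x 0.5 = 180 + 0 = 180 degrees

Final answer: 180 degrees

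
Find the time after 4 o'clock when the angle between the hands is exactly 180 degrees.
For hands to be 180 degrees apart: |30H - 5.5t| = 180
With H = 4: t = (30 x 4 + 180)/5.5 = 54.55 or t = (30 x 4 - 180)/5.5 = -10.91
First valid solution (0 < t < 60): t = 54.55 minutes
The hands are opposite at 54.55 minutes past 4:00.

Final answer: 54.55 minutes past 4:00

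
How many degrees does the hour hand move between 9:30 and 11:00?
The hour hand moves 0.5 degrees per minute.
Time elapsed: 11:00 - 9:30 = 90 minutes
Angular displacement: 90 x 0.5 = 45 degrees

Final answer: 45 degrees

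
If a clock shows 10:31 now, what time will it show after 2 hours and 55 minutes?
Starting time: 10:31
Adding 55 minutes to 31 minutes: 31 + 55 = 86 minutes = 1 hour and 26 minutes
Adding 2 hours: 10 + 2 + 1 (carry) = 13 - 12 = 1
Final time: 1:26

Final answer: 1:26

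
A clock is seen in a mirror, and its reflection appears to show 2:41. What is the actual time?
Reflection across the vertical (12-6) axis maps a hand at angle A degrees to (360 - A) degrees, which sends a reading of T minutes past 12:00 to (720 - T) minutes past 12:00.
Mirror reads 2:41 = 161 minutes past 12:00.
Actual time: (720 - 161) mod 720 = 559 minutes = 9:19.

Final answer: 9:19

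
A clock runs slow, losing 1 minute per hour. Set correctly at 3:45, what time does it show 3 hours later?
For every 60 true minutes, the faulty clock advances 60 - 1 = 59 minutes.
True elapsed: 3 hours = 180 minutes.
Faulty clock advances: 180 x 59/60 = 177 minutes (drift: 3 minutes behind).
Shown time: 3:45 + 177 minutes = 6:42.

Final answer: 6:42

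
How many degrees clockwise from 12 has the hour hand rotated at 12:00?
The hour hand moves 30 degrees per hour and 0.5 degrees per minute.
At 12:00: (0) x 30 + 0 x 0.5 = 0 + 0 = 0 degrees

Final answer: 0 degrees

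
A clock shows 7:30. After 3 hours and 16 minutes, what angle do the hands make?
First find the time 3 hours and 16 minutes after 7:30.
Total minutes: 7 x 60 + 30 + 3 x 60 + 16 = 646.
646 mod 720 = 646 minutes = 10:46.
Now compute the angle at 10:46:
Hour hand: 10 x 30 + 46 x 0.5 = 323 degrees
Minute hand: 46 x 6 = 276 degrees
Difference: |323 - 276| = 47 degrees
The angle is 47 degrees

Final answer: 47 degrees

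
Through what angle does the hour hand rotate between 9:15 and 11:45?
The hour hand moves 0.5 degrees per minute.
Time elapsed: 11:45 - 9:15 = 150 minutes
Angular displacement: 150 x 0.5 = 75 degrees

Final answer: 75 degrees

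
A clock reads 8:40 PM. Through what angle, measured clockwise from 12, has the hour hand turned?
The hour hand moves 30 degrees per hour and 0.5 degrees per minute.
At 8:40: (8) x 30 + 40 x 0.5 = 240 + 20 = 260 degrees

Final answer: 260 degrees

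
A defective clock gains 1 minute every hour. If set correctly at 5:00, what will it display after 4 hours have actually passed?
For every 60 true minutes, the faulty clock advances 60 + 1 = 61 minutes.
True elapsed: 4 hours = 240 minutes.
Faulty clock advances: 240 x 61/60 = 244 minutes (drift: 4 minutes ahead).
Shown time: 5:00 + 244 minutes = 9:04.

Final answer: 9:04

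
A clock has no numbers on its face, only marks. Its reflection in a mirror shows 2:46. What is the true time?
Reflection across the vertical (12-6) axis maps a hand at angle A degrees to (360 - A) degrees, which sends a reading of T minutes past 12:00 to (720 - T) minutes past 12:00.
Mirror reads 2:46 = 166 minutes past 12:00.
Actual time: (720 - 166) mod 720 = 554 minutes = 9:14.

Final answer: 9:14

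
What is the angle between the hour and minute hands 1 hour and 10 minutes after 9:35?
First find the time 1 hour and 10 minutes after 9:35.
Total minutes: 9 x 60 + 35 + 1 x 60 + 10 = 645.
645 mod 720 = 645 minutes = 10:45.
Now compute the angle at 10:45:
Hour hand: 10 x 30 + 45 x 0.5 = 322.5 degrees
Minute hand: 45 x 6 = 270 degrees
Difference: |322.5 - 270| = 52.5 degrees
The angle is 52.5 degrees

Final answer: 52.5 degrees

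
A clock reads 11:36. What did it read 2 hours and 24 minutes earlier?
Starting time: 11:36 = 696 total minutes past 12:00
Subtracting: 2 hours and 24 minutes = 144 minutes
696 - 144 = 552 minutes
= 9 hours and 12 minutes past 12:00 = 9:12

Final answer: 9:12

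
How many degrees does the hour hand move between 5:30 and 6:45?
The hour hand moves 0.5 degrees per minute.
Time elapsed: 6:45 - 5:30 = 75 minutes
Angular displacement: 75 x 0.5 = 37.5 degrees

Final answer: 37.5 degrees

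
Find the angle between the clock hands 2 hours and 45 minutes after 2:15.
First find the time 2 hours and 45 minutes after 2:15.
Total minutes: 2 x 60 + 15 + 2 x 60 + 45 = 300.
300 mod 720 = 300 minutes = 5:00.
Now compute the angle at 5:00:
Hour hand: 5 x 30 + 0 x 0.5 = 150 degrees
Minute hand: 0 x 6 = 0 degrees
Difference: |150 - 0| = 150 degrees
The angle is 150 degrees

Final answer: 150 degrees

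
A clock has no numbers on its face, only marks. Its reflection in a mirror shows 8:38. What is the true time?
Reflection across the vertical (12-6) axis maps a hand at angle A degrees to (360 - A) degrees, which sends a reading of T minutes past 12:00 to (720 - T) minutes past 12:00.
Mirror reads 8:38 = 518 minutes past 12:00.
Actual time: (720 - 518) mod 720 = 202 minutes = 3:22.

Final answer: 3:22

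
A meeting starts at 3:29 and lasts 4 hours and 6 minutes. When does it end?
Starting time: 3:29
Adding 6 minutes to 29 minutes: 29 + 6 = 35 minutes
Adding 4 hours: 3 + 4 = 7
Final time: 7:35

Final answer: 7:35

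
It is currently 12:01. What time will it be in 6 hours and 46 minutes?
Starting time: 12:01
Adding 46 minutes to 1 minute: 1 + 46 = 47 minutes
Adding 6 hours: 12 + 6 = 18 - 12 = 6
Final time: 6:47

Final answer: 6:47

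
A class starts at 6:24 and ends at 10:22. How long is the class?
From 6:24 to 10:22:
(10 x 60 + 22) - (6 x 60 + 24) = 622 - 384 = 238 minutes
= 3 hours and 58 minutes

Final answer: 3 hours and 58 minutes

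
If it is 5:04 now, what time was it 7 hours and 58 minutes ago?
Starting time: 5:04 = 304 total minutes past 12:00
Subtracting: 7 hours and 58 minutes = 478 minutes
304 - 478 = -174 (negative, add 12 hours = 720) = 546 minutes
= 9 hours and 6 minutes past 12:00 = 9:06

Final answer: 9:06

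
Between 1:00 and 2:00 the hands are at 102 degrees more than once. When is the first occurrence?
At t minutes past 1:00, the hour hand is at 30 x 1 + 0.5t degrees and the minute hand is at 6t degrees.
The smaller angle between them is 102 degrees when |30H - 5.5t| = 102 or |30H - 5.5t| = 258.
With H = 1, solve 30 x 1 - 5.5t = +/- target for each target:
  t = (30 x 1 - 102) / 5.5 = -13.09 (outside (0, 60))
  t = (30 x 1 + 102) / 5.5 = 24
  t = (30 x 1 - 258) / 5.5 = -41.45 (outside (0, 60))
  t = (30 x 1 + 258) / 5.5 = 52.36
Valid solutions in (0, 60): {24, 52.36} minutes.
The first occurrence is t = 24 minutes.
The hands form a 102-degree angle at 24 minutes past 1:00.

Final answer: 24 minutes past 1:00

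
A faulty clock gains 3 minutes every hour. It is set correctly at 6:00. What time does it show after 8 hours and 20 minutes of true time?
For every 60 true minutes, the faulty clock advances 60 + 3 = 63 minutes.
True elapsed: 8 hours and 20 minutes = 500 minutes.
Faulty clock advances: 500 x 63/60 = 525 minutes (drift: 25 minutes ahead).
Shown time: 6:00 + 525 minutes = 2:45.

Final answer: 2:45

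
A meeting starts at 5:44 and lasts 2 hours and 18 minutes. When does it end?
Starting time: 5:44
Adding 18 minutes to 44 minutes: 44 + 18 = 62 minutes = 1 hour and 2 minutes
Adding 2 hours: 5 + 2 + 1 (carry) = 8
Final time: 8:02

Final answer: 8:02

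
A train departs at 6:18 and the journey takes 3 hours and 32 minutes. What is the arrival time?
Starting time: 6:18
Adding 32 minutes to 18 minutes: 18 + 32 = 50 minutes
Adding 3 hours: 6 + 3 = 9
Final time: 9:50

Final answer: 9:50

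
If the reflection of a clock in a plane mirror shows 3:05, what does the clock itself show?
Reflection across the vertical (12-6) axis maps a hand at angle A degrees to (360 - A) degrees, which sends a reading of T minutes past 12:00 to (720 - T) minutes past 12:00.
Mirror reads 3:05 = 185 minutes past 12:00.
Actual time: (720 - 185) mod 720 = 535 minutes = 8:55.

Final answer: 8:55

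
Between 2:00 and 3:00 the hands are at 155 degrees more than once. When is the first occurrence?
At t minutes past 2:00, the hour hand is at 30 x 2 + 0.5t degrees and the minute hand is at 6t degrees.
The smaller angle between them is 155 degrees when |30H - 5.5t| = 155 or |30H - 5.5t| = 205.
With H = 2, solve 30 x 2 - 5.5t = +/- target for each target:
  t = (30 x 2 - 155) / 5.5 = -17.27 (outside (0, 60))
  t = (30 x 2 + 155) / 5.5 = 39.09
  t = (30 x 2 - 205) / 5.5 = -26.36 (outside (0, 60))
  t = (30 x 2 + 205) / 5.5 = 48.18
Valid solutions in (0, 60): {39.09, 48.18} minutes.
The first occurrence is t = 39.09 minutes.
The hands form a 155-degree angle at 39.09 minutes past 2:00.

Final answer: 39.09 minutes past 2:00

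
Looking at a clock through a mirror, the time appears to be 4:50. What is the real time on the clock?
Reflection across the vertical (12-6) axis maps a hand at angle A degrees to (360 - A) degrees, which sends a reading of T minutes past 12:00 to (720 - T) minutes past 12:00.
Mirror reads 4:50 = 290 minutes past 12:00.
Actual time: (720 - 290) mod 720 = 430 minutes = 7:10.

Final answer: 7:10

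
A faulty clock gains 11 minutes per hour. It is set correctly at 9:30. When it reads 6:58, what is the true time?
For every 60 true minutes, the faulty clock advances 71 minutes, so 1 faulty-clock minute corresponds to 60/71 true minutes.
From 9:30 to 6:58 on the faulty dial is 568 minutes.
True elapsed: 568 x 60/71 = 480 minutes = 8 hours.
True time: 9:30 + 8 hours = 5:30.

Final answer: 5:30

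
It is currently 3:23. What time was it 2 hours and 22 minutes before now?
Starting time: 3:23 = 203 total minutes past 12:00
Subtracting: 2 hours and 22 minutes = 142 minutes
203 - 142 = 61 minutes
= 1 hour and 1 minute past 12:00 = 1:01

Final answer: 1:01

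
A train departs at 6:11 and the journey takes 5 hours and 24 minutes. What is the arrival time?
Starting time: 6:11
Adding 24 minutes to 11 minutes: 11 + 24 = 35 minutes
Adding 5 hours: 6 + 5 = 11
Final time: 11:35

Final answer: 11:35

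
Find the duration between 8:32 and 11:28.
From 8:32 to 11:28:
(11 x 60 + 28) - (8 x 60 + 32) = 688 - 512 = 176 minutes
= 2 hours and 56 minutes

Final answer: 2 hours and 56 minutes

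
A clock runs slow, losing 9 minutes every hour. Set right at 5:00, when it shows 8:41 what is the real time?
For every 60 true minutes, the faulty clock advances 51 minutes, so 1 faulty-clock minute corresponds to 60/51 true minutes.
From 5:00 to 8:41 on the faulty dial is 221 minutes.
True elapsed: 221 x 60/51 = 260 minutes = 4 hours and 20 minutes.
True time: 5:00 + 4 hours and 20 minutes = 9:20.

Final answer: 9:20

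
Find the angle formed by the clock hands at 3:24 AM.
Hour hand position: 3 x 30 + 24 x 0.5 = 102 degrees
Minute hand position: 24 x 6 = 144 degrees
Difference: |102 - 144| = 42 degrees
The angle between the hands is 42 degrees

Final answer: 42 degrees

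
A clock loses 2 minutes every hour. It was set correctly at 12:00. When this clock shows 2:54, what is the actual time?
For every 60 true minutes, the faulty clock advances 58 minutes, so 1 faulty-clock minute corresponds to 60/58 true minutes.
From 12:00 to 2:54 on the faulty dial is 174 minutes.
True elapsed: 174 x 60/58 = 180 minutes = 3 hours.
True time: 12:00 + 3 hours = 3:00.

Final answer: 3:00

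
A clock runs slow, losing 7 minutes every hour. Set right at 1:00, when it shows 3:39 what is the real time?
For every 60 true minutes, the faulty clock advances 53 minutes, so 1 faulty-clock minute corresponds to 60/53 true minutes.
From 1:00 to 3:39 on the faulty dial is 159 minutes.
True elapsed: 159 x 60/53 = 180 minutes = 3 hours.
True time: 1:00 + 3 hours = 4:00.

Final answer: 4:00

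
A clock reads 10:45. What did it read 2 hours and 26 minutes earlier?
Starting time: 10:45 = 645 total minutes past 12:00
Subtracting: 2 hours and 26 minutes = 146 minutes
645 - 146 = 499 minutes
= 8 hours and 19 minutes past 12:00 = 8:19

Final answer: 8:19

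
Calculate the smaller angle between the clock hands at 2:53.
Hour hand position: 2 x 30 + 53 x 0.5 = 86.5 degrees
Minute hand position: 53 x 6 = 318 degrees
Difference: |86.5 - 318| = 231.5 degrees
Since 231.5 > 180, the smaller angle is 360 - 231.5 = 128.5 degrees

Final answer: 128.5 degrees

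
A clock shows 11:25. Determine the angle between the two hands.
Hour hand position: 11 x 30 + 25 x 0.5 = 342.5 degrees
Minute hand position: 25 x 6 = 150 degrees
Difference: |342.5 - 150| = 192.5 degrees
Since 192.5 > 180, the smaller angle is 360 - 192.5 = 167.5 degrees

Final answer: 167.5 degrees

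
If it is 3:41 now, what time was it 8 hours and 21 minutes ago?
Starting time: 3:41 = 221 total minutes past 12:00
Subtracting: 8 hours and 21 minutes = 501 minutes
221 - 501 = -280 (negative, add 12 hours = 720) = 440 minutes
= 7 hours and 20 minutes past 12:00 = 7:20

Final answer: 7:20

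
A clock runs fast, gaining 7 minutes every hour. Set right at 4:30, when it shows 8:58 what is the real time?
For every 60 true minutes, the faulty clock advances 67 minutes, so 1 faulty-clock minute corresponds to 60/67 true minutes.
From 4:30 to 8:58 on the faulty dial is 268 minutes.
True elapsed: 268 x 60/67 = 240 minutes = 4 hours.
True time: 4:30 + 4 hours = 8:30.

Final answer: 8:30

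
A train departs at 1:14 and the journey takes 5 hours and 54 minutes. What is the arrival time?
Starting time: 1:14
Adding 54 minutes to 14 minutes: 14 + 54 = 68 minutes = 1 hour and 8 minutes
Adding 5 hours: 1 + 5 + 1 (carry) = 7
Final time: 7:08

Final answer: 7:08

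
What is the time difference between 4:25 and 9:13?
From 4:25 to 9:13:
(9 x 60 + 13) - (4 x 60 + 25) = 553 - 265 = 288 minutes
= 4 hours and 48 minutes

Final answer: 4 hours and 48 minutes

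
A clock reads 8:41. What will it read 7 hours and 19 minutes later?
Starting time: 8:41
Adding 19 minutes to 41 minutes: 41 + 19 = 60 minutes = 1 hour
Adding 7 hours: 8 + 7 + 1 (carry) = 16 - 12 = 4
Final time: 4:00

Final answer: 4:00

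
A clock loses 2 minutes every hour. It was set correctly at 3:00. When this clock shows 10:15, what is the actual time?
For every 60 true minutes, the faulty clock advances 58 minutes, so 1 faulty-clock minute corresponds to 60/58 true minutes.
From 3:00 to 10:15 on the faulty dial is 435 minutes.
True elapsed: 435 x 60/58 = 450 minutes = 7 hours and 30 minutes.
True time: 3:00 + 7 hours and 30 minutes = 10:30.

Final answer: 10:30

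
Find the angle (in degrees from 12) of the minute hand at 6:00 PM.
The minute hand moves 6 degrees per minute.
At 6:00: 0 x 6 = 0 degrees

Final answer: 0 degrees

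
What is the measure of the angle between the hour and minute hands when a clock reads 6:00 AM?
Hour hand position: 6 x 30 + 0 x 0.5 = 180 degrees
Minute hand position: 0 x 6 = 0 degrees
Difference: |180 - 0| = 180 degrees
The angle between the hands is 180 degrees

Final answer: 180 degrees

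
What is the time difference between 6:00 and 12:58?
From 6:00 to 12:58:
(12 x 60 + 58) - (6 x 60 + 0) = 778 - 360 = 418 minutes
= 6 hours and 58 minutes

Final answer: 6 hours and 58 minutes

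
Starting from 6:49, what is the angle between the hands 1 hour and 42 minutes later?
First find the time 1 hour and 42 minutes after 6:49.
Total minutes: 6 x 60 + 49 + 1 x 60 + 42 = 511.
511 mod 720 = 511 minutes = 8:31.
Now compute the angle at 8:31:
Hour hand: 8 x 30 + 31 x 0.5 = 255.5 degrees
Minute hand: 31 x 6 = 186 degrees
Difference: |255.5 - 186| = 69.5 degrees
The angle is 69.5 degrees

Final answer: 69.5 degrees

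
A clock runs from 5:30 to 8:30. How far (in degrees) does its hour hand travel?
The hour hand moves 0.5 degrees per minute.
Time elapsed: 8:30 - 5:30 = 180 minutes
Angular displacement: 180 x 0.5 = 90 degrees

Final answer: 90 degrees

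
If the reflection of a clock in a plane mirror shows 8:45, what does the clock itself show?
Reflection across the vertical (12-6) axis maps a hand at angle A degrees to (360 - A) degrees, which sends a reading of T minutes past 12:00 to (720 - T) minutes past 12:00.
Mirror reads 8:45 = 525 minutes past 12:00.
Actual time: (720 - 525) mod 720 = 195 minutes = 3:15.

Final answer: 3:15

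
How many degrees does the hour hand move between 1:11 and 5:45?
The hour hand moves 0.5 degrees per minute.
Time elapsed: 5:45 - 1:11 = 274 minutes
Angular displacement: 274 x 0.5 = 137 degrees

Final answer: 137 degrees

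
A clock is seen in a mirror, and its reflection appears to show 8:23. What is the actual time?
Reflection across the vertical (12-6) axis maps a hand at angle A degrees to (360 - A) degrees, which sends a reading of T minutes past 12:00 to (720 - T) minutes past 12:00.
Mirror reads 8:23 = 503 minutes past 12:00.
Actual time: (720 - 503) mod 720 = 217 minutes = 3:37.

Final answer: 3:37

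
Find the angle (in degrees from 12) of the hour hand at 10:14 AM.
The hour hand moves 30 degrees per hour and 0.5 degrees per minute.
At 10:14: (10) x 30 + 14 x 0.5 = 300 + 7 = 307 degrees

Final answer: 307 degrees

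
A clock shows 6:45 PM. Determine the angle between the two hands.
Hour hand position: 6 x 30 + 45 x 0.5 = 202.5 degrees
Minute hand position: 45 x 6 = 270 degrees
Difference: |202.5 - 270| = 67.5 degrees
The angle between the hands is 67.5 degrees

Final answer: 67.5 degrees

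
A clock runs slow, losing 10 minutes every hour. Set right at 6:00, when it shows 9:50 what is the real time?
For every 60 true minutes, the faulty clock advances 50 minutes, so 1 faulty-clock minute corresponds to 60/50 true minutes.
From 6:00 to 9:50 on the faulty dial is 230 minutes.
True elapsed: 230 x 60/50 = 276 minutes = 4 hours and 36 minutes.
True time: 6:00 + 4 hours and 36 minutes = 10:36.

Final answer: 10:36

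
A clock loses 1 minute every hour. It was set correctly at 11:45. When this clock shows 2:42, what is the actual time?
For every 60 true minutes, the faulty clock advances 59 minutes, so 1 faulty-clock minute corresponds to 60/59 true minutes.
From 11:45 to 2:42 on the faulty dial is 177 minutes.
True elapsed: 177 x 60/59 = 180 minutes = 3 hours.
True time: 11:45 + 3 hours = 2:45.

Final answer: 2:45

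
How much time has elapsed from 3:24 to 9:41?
From 3:24 to 9:41:
(9 x 60 + 41) - (3 x 60 + 24) = 581 - 204 = 377 minutes
= 6 hours and 17 minutes

Final answer: 6 hours and 17 minutes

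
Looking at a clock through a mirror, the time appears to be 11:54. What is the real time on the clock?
Reflection across the vertical (12-6) axis maps a hand at angle A degrees to (360 - A) degrees, which sends a reading of T minutes past 12:00 to (720 - T) minutes past 12:00.
Mirror reads 11:54 = 714 minutes past 12:00.
Actual time: (720 - 714) mod 720 = 6 minutes = 12:06.

Final answer: 12:06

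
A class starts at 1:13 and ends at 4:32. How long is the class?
From 1:13 to 4:32:
(4 x 60 + 32) - (1 x 60 + 13) = 272 - 73 = 199 minutes
= 3 hours and 19 minutes

Final answer: 3 hours and 19 minutes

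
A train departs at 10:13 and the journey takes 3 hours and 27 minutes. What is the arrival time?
Starting time: 10:13
Adding 27 minutes to 13 minutes: 13 + 27 = 40 minutes
Adding 3 hours: 10 + 3 = 13 - 12 = 1
Final time: 1:40

Final answer: 1:40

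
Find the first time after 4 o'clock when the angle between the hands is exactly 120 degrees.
At t minutes past 4:00, the hour hand is at 30 x 4 + 0.5t degrees and the minute hand is at 6t degrees.
The smaller angle between them is 120 degrees when |30H - 5.5t| = 120 or |30H - 5.5t| = 240.
With H = 4, solve 30 x 4 - 5.5t = +/- target for each target:
  t = (30 x 4 - 120) / 5.5 = 0 (outside (0, 60))
  t = (30 x 4 + 120) / 5.5 = 43.64
  t = (30 x 4 - 240) / 5.5 = -21.82 (outside (0, 60))
  t = (30 x 4 + 240) / 5.5 = 65.45 (outside (0, 60))
Valid solutions in (0, 60): {43.64} minutes.
The first occurrence is t = 43.64 minutes.
The hands form a 120-degree angle at 43.64 minutes past 4:00.

Final answer: 43.64 minutes past 4:00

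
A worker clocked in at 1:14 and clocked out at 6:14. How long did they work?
From 1:14 to 6:14:
(6 x 60 + 14) - (1 x 60 + 14) = 374 - 74 = 300 minutes
= 5 hours

Final answer: 5 hours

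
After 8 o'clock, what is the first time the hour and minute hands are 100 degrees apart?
At t minutes past 8:00, the hour hand is at 30 x 8 + 0.5t degrees and the minute hand is at 6t degrees.
The smaller angle between them is 100 degrees when |30H - 5.5t| = 100 or |30H - 5.5t| = 260.
With H = 8, solve 30 x 8 - 5.5t = +/- target for each target:
  t = (30 x 8 - 100) / 5.5 = 25.45
  t = (30 x 8 + 100) / 5.5 = 61.82 (outside (0, 60))
  t = (30 x 8 - 260) / 5.5 = -3.64 (outside (0, 60))
  t = (30 x 8 + 260) / 5.5 = 90.91 (outside (0, 60))
Valid solutions in (0, 60): {25.45} minutes.
The first occurrence is t = 25.45 minutes.
The hands form a 100-degree angle at 25.45 minutes past 8:00.

Final answer: 25.45 minutes past 8:00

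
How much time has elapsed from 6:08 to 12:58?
From 6:08 to 12:58:
(12 x 60 + 58) - (6 x 60 + 8) = 778 - 368 = 410 minutes
= 6 hours and 50 minutes

Final answer: 6 hours and 50 minutes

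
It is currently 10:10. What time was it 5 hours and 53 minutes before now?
Starting time: 10:10 = 610 total minutes past 12:00
Subtracting: 5 hours and 53 minutes = 353 minutes
610 - 353 = 257 minutes
= 4 hours and 17 minutes past 12:00 = 4:17

Final answer: 4:17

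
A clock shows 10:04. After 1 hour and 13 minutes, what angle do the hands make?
First find the time 1 hour and 13 minutes after 10:04.
Total minutes: 10 x 60 + 4 + 1 x 60 + 13 = 677.
677 mod 720 = 677 minutes = 11:17.
Now compute the angle at 11:17:
Hour hand: 11 x 30 + 17 x 0.5 = 338.5 degrees
Minute hand: 17 x 6 = 102 degrees
Difference: |338.5 - 102| = 236.5 degrees
Smaller angle: 360 - 236.5 = 123.5 degrees

Final answer: 123.5 degrees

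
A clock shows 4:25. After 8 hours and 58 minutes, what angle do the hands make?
First find the time 8 hours and 58 minutes after 4:25.
Total minutes: 4 x 60 + 25 + 8 x 60 + 58 = 803.
803 mod 720 = 83 minutes = 1:23.
Now compute the angle at 1:23:
Hour hand: 1 x 30 + 23 x 0.5 = 41.5 degrees
Minute hand: 23 x 6 = 138 degrees
Difference: |41.5 - 138| = 96.5 degrees
The angle is 96.5 degrees

Final answer: 96.5 degrees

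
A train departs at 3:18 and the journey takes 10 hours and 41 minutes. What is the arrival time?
Starting time: 3:18
Adding 41 minutes to 18 minutes: 18 + 41 = 59 minutes
Adding 10 hours: 3 + 10 = 13 - 12 = 1
Final time: 1:59

Final answer: 1:59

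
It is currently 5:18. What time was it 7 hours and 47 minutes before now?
Starting time: 5:18 = 318 total minutes past 12:00
Subtracting: 7 hours and 47 minutes = 467 minutes
318 - 467 = -149 (negative, add 12 hours = 720) = 571 minutes
= 9 hours and 31 minutes past 12:00 = 9:31

Final answer: 9:31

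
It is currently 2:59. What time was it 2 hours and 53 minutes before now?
Starting time: 2:59 = 179 total minutes past 12:00
Subtracting: 2 hours and 53 minutes = 173 minutes
179 - 173 = 6 minutes
= 6 minutes past 12:00 = 12:06

Final answer: 12:06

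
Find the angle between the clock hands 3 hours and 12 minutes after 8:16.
First find the time 3 hours and 12 minutes after 8:16.
Total minutes: 8 x 60 + 16 + 3 x 60 + 12 = 688.
688 mod 720 = 688 minutes = 11:28.
Now compute the angle at 11:28:
Hour hand: 11 x 30 + 28 x 0.5 = 344 degrees
Minute hand: 28 x 6 = 168 degrees
Difference: |344 - 168| = 176 degrees
The angle is 176 degrees

Final answer: 176 degrees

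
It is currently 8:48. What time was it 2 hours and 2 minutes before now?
Starting time: 8:48 = 528 total minutes past 12:00
Subtracting: 2 hours and 2 minutes = 122 minutes
528 - 122 = 406 minutes
= 6 hours and 46 minutes past 12:00 = 6:46

Final answer: 6:46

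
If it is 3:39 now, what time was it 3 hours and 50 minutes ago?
Starting time: 3:39 = 219 total minutes past 12:00
Subtracting: 3 hours and 50 minutes = 230 minutes
219 - 230 = -11 (negative, add 12 hours = 720) = 709 minutes
= 11 hours and 49 minutes past 12:00 = 11:49

Final answer: 11:49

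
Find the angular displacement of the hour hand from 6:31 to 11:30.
The hour hand moves 0.5 degrees per minute.
Time elapsed: 11:30 - 6:31 = 299 minutes
Angular displacement: 299 x 0.5 = 149.5 degrees

Final answer: 149.5 degrees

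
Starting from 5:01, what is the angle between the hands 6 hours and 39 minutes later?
First find the time 6 hours and 39 minutes after 5:01.
Total minutes: 5 x 60 + 1 + 6 x 60 + 39 = 700.
700 mod 720 = 700 minutes = 11:40.
Now compute the angle at 11:40:
Hour hand: 11 x 30 + 40 x 0.5 = 350 degrees
Minute hand: 40 x 6 = 240 degrees
Difference: |350 - 240| = 110 degrees
The angle is 110 degrees

Final answer: 110 degrees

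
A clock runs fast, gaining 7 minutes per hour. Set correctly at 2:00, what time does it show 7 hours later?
For every 60 true minutes, the faulty clock advances 60 + 7 = 67 minutes.
True elapsed: 7 hours = 420 minutes.
Faulty clock advances: 420 x 67/60 = 469 minutes (drift: 49 minutes ahead).
Shown time: 2:00 + 469 minutes = 9:49.

Final answer: 9:49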